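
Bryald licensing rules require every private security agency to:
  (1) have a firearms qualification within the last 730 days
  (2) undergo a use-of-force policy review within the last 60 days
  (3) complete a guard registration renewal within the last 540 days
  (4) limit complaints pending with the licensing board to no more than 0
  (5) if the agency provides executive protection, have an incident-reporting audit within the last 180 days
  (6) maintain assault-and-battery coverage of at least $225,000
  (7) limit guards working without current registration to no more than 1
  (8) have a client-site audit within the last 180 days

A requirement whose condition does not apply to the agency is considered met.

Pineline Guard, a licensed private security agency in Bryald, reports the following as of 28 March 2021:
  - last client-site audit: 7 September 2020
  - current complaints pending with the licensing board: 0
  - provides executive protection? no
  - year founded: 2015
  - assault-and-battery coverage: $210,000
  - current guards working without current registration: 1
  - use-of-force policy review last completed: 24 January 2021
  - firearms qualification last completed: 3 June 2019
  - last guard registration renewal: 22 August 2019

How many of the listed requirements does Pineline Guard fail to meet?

1. firearms qualification 664 days ago vs limit 730 → met
2. use-of-force policy review 63 days ago vs limit 60 → not met
3. guard registration renewal 584 days ago vs limit 540 → not met
4. complaints pending with the licensing board 0 ≤ 0 → met
5. condition 'provides executive protection' does not hold → requirement n/a → met
6. assault-and-battery coverage $210,000 < $225,000 → not met
7. guards working without current registration 1 ≤ 1 → met
8. client-site audit 202 days ago vs limit 180 → not met
Not met: 4 of 8

4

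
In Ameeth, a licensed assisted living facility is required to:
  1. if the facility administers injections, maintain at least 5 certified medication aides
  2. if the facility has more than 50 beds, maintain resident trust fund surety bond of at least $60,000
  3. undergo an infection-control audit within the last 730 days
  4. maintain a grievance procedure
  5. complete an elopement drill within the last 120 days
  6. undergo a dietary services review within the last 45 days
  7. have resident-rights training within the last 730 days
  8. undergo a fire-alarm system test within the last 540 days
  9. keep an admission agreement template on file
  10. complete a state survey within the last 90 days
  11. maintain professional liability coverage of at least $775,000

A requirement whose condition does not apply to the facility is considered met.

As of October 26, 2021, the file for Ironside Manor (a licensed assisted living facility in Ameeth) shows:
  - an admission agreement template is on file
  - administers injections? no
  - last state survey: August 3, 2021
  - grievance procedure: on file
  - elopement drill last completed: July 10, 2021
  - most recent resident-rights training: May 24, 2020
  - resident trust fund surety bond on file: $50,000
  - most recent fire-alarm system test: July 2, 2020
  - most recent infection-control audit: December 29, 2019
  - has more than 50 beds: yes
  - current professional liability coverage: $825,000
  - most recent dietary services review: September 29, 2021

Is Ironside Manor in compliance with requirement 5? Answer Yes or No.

Yes

5. elopement drill 108 days ago vs limit 120 → met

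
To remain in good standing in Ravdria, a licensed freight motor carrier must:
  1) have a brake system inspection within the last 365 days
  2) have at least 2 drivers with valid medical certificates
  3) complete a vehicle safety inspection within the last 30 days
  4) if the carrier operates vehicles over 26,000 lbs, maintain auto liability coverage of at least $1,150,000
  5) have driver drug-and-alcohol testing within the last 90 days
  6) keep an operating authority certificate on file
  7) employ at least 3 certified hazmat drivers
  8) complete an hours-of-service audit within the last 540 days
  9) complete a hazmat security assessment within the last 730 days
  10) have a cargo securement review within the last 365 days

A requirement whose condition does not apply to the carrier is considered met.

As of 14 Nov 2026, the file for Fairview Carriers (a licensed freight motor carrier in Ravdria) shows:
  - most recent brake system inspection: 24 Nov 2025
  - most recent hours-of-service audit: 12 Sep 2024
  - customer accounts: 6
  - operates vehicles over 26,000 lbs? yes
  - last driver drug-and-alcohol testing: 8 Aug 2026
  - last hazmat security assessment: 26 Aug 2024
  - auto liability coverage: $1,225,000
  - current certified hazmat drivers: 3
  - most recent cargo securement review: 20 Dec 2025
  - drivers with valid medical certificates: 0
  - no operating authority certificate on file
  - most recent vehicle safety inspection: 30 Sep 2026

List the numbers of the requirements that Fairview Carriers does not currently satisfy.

1. brake system inspection 355 days ago vs limit 365 → met
2. drivers with valid medical certificates 0 < 2 → not met
3. vehicle safety inspection 45 days ago vs limit 30 → not met
4. condition 'operates vehicles over 26,000 lbs' holds; auto liability coverage $1,225,000 ≥ $1,150,000 → met
5. driver drug-and-alcohol testing 98 days ago vs limit 90 → not met
6. operating authority certificate absent → not met
7. certified hazmat drivers 3 ≥ 3 → met
8. hours-of-service audit 793 days ago vs limit 540 → not met
9. hazmat security assessment 810 days ago vs limit 730 → not met
10. cargo securement review 329 days ago vs limit 365 → met
Not met: 2, 3, 5, 6, 8, 9

2, 3, 5, 6, 8, 9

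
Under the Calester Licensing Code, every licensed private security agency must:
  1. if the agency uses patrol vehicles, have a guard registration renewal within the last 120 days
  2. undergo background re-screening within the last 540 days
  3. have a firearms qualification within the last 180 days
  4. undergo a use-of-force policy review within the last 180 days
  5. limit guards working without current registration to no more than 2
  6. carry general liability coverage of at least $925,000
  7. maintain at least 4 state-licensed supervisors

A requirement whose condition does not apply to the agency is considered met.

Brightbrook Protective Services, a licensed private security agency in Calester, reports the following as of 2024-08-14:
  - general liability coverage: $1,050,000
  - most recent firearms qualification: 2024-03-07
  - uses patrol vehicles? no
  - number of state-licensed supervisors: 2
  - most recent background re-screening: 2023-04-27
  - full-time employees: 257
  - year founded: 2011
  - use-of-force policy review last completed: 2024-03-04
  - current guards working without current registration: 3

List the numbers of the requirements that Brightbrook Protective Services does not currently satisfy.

5, 7

1. condition 'uses patrol vehicles' does not hold → requirement n/a → met
2. background re-screening 475 days ago vs limit 540 → met
3. firearms qualification 160 days ago vs limit 180 → met
4. use-of-force policy review 163 days ago vs limit 180 → met
5. guards working without current registration 3 > 2 → not met
6. general liability coverage $1,050,000 ≥ $925,000 → met
7. state-licensed supervisors 2 < 4 → not met
Not met: 5, 7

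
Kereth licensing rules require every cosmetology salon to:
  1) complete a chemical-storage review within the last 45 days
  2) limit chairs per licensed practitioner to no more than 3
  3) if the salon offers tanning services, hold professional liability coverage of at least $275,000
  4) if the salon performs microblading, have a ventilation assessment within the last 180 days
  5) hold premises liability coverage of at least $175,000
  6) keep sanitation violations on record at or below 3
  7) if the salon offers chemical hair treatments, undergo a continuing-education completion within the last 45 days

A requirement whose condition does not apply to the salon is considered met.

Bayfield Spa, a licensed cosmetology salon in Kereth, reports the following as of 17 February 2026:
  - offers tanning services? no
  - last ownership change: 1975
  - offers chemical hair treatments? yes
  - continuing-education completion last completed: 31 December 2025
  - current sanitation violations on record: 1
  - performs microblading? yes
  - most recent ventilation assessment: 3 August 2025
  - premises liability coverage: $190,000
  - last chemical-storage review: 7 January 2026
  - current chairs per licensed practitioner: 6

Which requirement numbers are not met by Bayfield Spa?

1. chemical-storage review 41 days ago vs limit 45 → met
2. chairs per licensed practitioner 6 > 3 → not met
3. condition 'offers tanning services' does not hold → requirement n/a → met
4. condition 'performs microblading' holds; ventilation assessment 198 days ago vs limit 180 → not met
5. premises liability coverage $190,000 ≥ $175,000 → met
6. sanitation violations on record 1 ≤ 3 → met
7. condition 'offers chemical hair treatments' holds; continuing-education completion 48 days ago vs limit 45 → not met
Not met: 2, 4, 7

2, 4, 7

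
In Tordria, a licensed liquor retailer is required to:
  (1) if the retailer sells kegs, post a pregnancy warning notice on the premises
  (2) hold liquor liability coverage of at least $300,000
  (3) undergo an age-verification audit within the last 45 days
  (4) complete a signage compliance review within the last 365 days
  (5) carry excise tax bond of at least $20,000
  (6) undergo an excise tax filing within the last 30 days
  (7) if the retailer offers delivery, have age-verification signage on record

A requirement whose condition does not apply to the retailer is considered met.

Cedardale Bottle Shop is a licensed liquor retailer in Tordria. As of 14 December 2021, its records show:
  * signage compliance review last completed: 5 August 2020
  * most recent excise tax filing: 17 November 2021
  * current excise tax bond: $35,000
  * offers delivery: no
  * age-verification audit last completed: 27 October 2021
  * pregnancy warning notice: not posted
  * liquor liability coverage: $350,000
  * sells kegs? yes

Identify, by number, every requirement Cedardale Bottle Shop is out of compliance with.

1. condition 'sells kegs' holds; pregnancy warning notice absent → not met
2. liquor liability coverage $350,000 ≥ $300,000 → met
3. age-verification audit 48 days ago vs limit 45 → not met
4. signage compliance review 496 days ago vs limit 365 → not met
5. excise tax bond $35,000 ≥ $20,000 → met
6. excise tax filing 27 days ago vs limit 30 → met
7. condition 'offers delivery' does not hold → requirement n/a → met
Not met: 1, 3, 4

1, 3, 4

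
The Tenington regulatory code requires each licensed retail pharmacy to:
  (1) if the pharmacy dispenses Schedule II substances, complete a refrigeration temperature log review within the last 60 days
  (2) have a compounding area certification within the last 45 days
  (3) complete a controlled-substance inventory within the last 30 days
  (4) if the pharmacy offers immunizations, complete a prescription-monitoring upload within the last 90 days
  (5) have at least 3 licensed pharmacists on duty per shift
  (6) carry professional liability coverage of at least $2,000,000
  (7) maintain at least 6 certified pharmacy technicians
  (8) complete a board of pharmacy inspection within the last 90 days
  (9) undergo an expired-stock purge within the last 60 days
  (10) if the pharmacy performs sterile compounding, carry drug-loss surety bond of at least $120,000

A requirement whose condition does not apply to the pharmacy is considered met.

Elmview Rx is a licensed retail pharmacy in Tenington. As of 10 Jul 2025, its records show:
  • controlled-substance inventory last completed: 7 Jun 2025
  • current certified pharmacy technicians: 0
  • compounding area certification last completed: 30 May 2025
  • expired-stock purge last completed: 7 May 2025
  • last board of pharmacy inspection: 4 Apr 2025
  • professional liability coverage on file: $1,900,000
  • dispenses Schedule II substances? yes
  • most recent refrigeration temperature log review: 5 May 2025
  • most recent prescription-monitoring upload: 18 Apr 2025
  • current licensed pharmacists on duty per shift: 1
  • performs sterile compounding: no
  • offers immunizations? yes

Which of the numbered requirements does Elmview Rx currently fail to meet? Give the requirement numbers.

1. condition 'dispenses Schedule II substances' holds; refrigeration temperature log review 66 days ago vs limit 60 → not met
2. compounding area certification 41 days ago vs limit 45 → met
3. controlled-substance inventory 33 days ago vs limit 30 → not met
4. condition 'offers immunizations' holds; prescription-monitoring upload 83 days ago vs limit 90 → met
5. licensed pharmacists on duty per shift 1 < 3 → not met
6. professional liability coverage $1,900,000 < $2,000,000 → not met
7. certified pharmacy technicians 0 < 6 → not met
8. board of pharmacy inspection 97 days ago vs limit 90 → not met
9. expired-stock purge 64 days ago vs limit 60 → not met
10. condition 'performs sterile compounding' does not hold → requirement n/a → met
Not met: 1, 3, 5, 6, 7, 8, 9

1, 3, 5, 6, 7, 8, 9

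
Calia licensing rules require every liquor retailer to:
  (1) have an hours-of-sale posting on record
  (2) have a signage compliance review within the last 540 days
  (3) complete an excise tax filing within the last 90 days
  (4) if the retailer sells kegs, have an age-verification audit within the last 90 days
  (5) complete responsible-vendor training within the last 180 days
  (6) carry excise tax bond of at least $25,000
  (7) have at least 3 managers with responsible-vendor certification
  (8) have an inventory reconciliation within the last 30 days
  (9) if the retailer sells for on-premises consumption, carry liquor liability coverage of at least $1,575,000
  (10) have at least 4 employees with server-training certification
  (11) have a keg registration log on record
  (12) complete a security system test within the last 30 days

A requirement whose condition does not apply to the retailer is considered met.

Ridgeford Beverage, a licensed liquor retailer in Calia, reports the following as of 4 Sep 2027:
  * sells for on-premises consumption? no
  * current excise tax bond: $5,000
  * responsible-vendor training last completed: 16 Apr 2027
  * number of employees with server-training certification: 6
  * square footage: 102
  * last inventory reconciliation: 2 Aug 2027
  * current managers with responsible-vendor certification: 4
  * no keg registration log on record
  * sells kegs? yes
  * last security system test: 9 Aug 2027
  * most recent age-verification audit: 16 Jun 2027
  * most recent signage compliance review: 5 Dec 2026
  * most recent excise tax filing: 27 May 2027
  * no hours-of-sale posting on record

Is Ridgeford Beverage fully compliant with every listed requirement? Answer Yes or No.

1. hours-of-sale posting absent → not met
2. signage compliance review 273 days ago vs limit 540 → met
3. excise tax filing 100 days ago vs limit 90 → not met
4. condition 'sells kegs' holds; age-verification audit 80 days ago vs limit 90 → met
5. responsible-vendor training 141 days ago vs limit 180 → met
6. excise tax bond $5,000 < $25,000 → not met
7. managers with responsible-vendor certification 4 ≥ 3 → met
8. inventory reconciliation 33 days ago vs limit 30 → not met
9. condition 'sells for on-premises consumption' does not hold → requirement n/a → met
10. employees with server-training certification 6 ≥ 4 → met
11. keg registration log absent → not met
12. security system test 26 days ago vs limit 30 → met
Not met: 1, 3, 6, 8, 11

No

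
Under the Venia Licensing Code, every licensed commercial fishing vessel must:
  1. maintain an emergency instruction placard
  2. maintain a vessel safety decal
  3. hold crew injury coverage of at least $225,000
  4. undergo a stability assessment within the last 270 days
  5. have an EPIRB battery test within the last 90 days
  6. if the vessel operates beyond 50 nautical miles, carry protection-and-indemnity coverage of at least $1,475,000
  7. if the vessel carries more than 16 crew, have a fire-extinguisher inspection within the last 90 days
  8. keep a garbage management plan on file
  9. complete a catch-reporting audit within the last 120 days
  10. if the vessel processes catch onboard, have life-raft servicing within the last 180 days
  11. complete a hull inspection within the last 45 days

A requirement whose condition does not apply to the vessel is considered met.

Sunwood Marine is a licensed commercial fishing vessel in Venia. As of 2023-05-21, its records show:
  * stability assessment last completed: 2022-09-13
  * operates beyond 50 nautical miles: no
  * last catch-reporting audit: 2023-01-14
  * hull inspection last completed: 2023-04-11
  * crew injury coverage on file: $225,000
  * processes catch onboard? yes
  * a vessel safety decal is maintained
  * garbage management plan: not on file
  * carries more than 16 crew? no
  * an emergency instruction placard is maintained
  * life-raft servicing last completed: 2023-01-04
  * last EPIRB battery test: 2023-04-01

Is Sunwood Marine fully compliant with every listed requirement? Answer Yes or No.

1. emergency instruction placard present → met
2. vessel safety decal present → met
3. crew injury coverage $225,000 ≥ $225,000 → met
4. stability assessment 250 days ago vs limit 270 → met
5. EPIRB battery test 50 days ago vs limit 90 → met
6. condition 'operates beyond 50 nautical miles' does not hold → requirement n/a → met
7. condition 'carries more than 16 crew' does not hold → requirement n/a → met
8. garbage management plan absent → not met
9. catch-reporting audit 127 days ago vs limit 120 → not met
10. condition 'processes catch onboard' holds; life-raft servicing 137 days ago vs limit 180 → met
11. hull inspection 40 days ago vs limit 45 → met
Not met: 8, 9

No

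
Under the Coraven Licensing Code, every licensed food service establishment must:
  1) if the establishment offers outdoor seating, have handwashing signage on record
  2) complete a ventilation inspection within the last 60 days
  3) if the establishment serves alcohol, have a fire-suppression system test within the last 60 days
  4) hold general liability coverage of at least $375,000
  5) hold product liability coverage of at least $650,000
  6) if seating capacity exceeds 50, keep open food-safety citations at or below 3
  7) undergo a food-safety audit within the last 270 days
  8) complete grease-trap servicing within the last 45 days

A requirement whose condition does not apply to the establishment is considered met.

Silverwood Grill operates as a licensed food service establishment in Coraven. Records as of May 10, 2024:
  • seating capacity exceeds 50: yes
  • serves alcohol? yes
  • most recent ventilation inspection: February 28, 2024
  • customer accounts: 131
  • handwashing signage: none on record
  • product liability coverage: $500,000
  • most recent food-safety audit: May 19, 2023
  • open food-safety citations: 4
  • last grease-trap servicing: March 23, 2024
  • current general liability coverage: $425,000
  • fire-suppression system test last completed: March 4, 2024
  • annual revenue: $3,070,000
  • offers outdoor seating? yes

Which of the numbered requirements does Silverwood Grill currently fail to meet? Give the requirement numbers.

1. condition 'offers outdoor seating' holds; handwashing signage absent → not met
2. ventilation inspection 72 days ago vs limit 60 → not met
3. condition 'serves alcohol' holds; fire-suppression system test 67 days ago vs limit 60 → not met
4. general liability coverage $425,000 ≥ $375,000 → met
5. product liability coverage $500,000 < $650,000 → not met
6. condition 'seating capacity exceeds 50' holds; open food-safety citations 4 > 3 → not met
7. food-safety audit 357 days ago vs limit 270 → not met
8. grease-trap servicing 48 days ago vs limit 45 → not met
Not met: 1, 2, 3, 5, 6, 7, 8

1, 2, 3, 5, 6, 7, 8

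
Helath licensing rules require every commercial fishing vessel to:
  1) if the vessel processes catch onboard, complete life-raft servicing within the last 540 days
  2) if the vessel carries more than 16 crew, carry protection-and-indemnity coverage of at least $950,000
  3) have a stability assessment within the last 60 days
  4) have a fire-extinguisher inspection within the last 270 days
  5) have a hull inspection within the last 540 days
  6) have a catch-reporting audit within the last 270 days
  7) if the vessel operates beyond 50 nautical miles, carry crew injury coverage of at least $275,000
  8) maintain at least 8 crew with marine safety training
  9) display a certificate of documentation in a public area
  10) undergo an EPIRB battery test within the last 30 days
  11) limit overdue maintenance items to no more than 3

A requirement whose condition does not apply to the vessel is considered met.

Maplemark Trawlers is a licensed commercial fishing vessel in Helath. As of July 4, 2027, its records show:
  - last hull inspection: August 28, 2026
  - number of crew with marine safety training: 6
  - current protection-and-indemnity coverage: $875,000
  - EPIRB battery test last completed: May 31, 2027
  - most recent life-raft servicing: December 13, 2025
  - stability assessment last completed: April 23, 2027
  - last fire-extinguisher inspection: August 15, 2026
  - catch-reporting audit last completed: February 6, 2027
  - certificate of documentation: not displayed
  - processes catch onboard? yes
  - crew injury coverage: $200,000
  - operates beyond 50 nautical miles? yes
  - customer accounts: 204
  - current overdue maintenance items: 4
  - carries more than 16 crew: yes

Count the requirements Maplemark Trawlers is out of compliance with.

9

1. condition 'processes catch onboard' holds; life-raft servicing 568 days ago vs limit 540 → not met
2. condition 'carries more than 16 crew' holds; protection-and-indemnity coverage $875,000 < $950,000 → not met
3. stability assessment 72 days ago vs limit 60 → not met
4. fire-extinguisher inspection 323 days ago vs limit 270 → not met
5. hull inspection 310 days ago vs limit 540 → met
6. catch-reporting audit 148 days ago vs limit 270 → met
7. condition 'operates beyond 50 nautical miles' holds; crew injury coverage $200,000 < $275,000 → not met
8. crew with marine safety training 6 < 8 → not met
9. certificate of documentation absent → not met
10. EPIRB battery test 34 days ago vs limit 30 → not met
11. overdue maintenance items 4 > 3 → not met
Not met: 9 of 11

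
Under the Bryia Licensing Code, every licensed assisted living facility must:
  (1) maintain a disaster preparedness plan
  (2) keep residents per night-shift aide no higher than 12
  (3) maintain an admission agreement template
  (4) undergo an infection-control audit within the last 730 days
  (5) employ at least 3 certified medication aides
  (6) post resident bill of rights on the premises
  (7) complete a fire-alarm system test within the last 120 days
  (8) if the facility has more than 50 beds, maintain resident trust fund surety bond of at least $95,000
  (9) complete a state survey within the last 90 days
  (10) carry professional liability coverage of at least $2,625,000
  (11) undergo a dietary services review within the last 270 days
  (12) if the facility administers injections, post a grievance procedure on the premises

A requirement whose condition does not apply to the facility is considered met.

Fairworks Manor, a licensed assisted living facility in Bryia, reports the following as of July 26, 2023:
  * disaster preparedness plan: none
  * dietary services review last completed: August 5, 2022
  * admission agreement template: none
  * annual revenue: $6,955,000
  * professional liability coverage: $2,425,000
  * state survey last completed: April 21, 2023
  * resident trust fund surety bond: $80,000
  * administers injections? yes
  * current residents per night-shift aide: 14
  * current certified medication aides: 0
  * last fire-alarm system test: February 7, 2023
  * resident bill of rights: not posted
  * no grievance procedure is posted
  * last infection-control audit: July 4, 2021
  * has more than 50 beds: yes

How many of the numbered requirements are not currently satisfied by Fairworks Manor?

12

1. disaster preparedness plan absent → not met
2. residents per night-shift aide 14 > 12 → not met
3. admission agreement template absent → not met
4. infection-control audit 752 days ago vs limit 730 → not met
5. certified medication aides 0 < 3 → not met
6. resident bill of rights absent → not met
7. fire-alarm system test 169 days ago vs limit 120 → not met
8. condition 'has more than 50 beds' holds; resident trust fund surety bond $80,000 < $95,000 → not met
9. state survey 96 days ago vs limit 90 → not met
10. professional liability coverage $2,425,000 < $2,625,000 → not met
11. dietary services review 355 days ago vs limit 270 → not met
12. condition 'administers injections' holds; grievance procedure absent → not met
Not met: 12 of 12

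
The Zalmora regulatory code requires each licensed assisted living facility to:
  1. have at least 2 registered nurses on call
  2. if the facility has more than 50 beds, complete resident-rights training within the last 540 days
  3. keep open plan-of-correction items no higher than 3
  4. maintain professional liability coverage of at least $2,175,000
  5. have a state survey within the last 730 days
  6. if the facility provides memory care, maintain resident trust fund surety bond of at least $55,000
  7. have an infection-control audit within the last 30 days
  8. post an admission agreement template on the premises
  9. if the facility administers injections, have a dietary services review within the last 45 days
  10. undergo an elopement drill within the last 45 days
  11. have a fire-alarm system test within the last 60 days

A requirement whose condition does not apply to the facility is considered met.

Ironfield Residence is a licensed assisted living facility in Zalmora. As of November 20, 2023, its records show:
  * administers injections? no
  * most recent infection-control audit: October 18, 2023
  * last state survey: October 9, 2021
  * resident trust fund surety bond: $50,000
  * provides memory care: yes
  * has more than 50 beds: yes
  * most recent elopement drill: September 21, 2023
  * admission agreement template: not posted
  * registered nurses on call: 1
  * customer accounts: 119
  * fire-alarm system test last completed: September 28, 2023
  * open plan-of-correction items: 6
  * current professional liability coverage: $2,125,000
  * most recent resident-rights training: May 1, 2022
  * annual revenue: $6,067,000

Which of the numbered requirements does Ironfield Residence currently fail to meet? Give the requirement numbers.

1. registered nurses on call 1 < 2 → not met
2. condition 'has more than 50 beds' holds; resident-rights training 568 days ago vs limit 540 → not met
3. open plan-of-correction items 6 > 3 → not met
4. professional liability coverage $2,125,000 < $2,175,000 → not met
5. state survey 772 days ago vs limit 730 → not met
6. condition 'provides memory care' holds; resident trust fund surety bond $50,000 < $55,000 → not met
7. infection-control audit 33 days ago vs limit 30 → not met
8. admission agreement template absent → not met
9. condition 'administers injections' does not hold → requirement n/a → met
10. elopement drill 60 days ago vs limit 45 → not met
11. fire-alarm system test 53 days ago vs limit 60 → met
Not met: 1, 2, 3, 4, 5, 6, 7, 8, 10

1, 2, 3, 4, 5, 6, 7, 8, 10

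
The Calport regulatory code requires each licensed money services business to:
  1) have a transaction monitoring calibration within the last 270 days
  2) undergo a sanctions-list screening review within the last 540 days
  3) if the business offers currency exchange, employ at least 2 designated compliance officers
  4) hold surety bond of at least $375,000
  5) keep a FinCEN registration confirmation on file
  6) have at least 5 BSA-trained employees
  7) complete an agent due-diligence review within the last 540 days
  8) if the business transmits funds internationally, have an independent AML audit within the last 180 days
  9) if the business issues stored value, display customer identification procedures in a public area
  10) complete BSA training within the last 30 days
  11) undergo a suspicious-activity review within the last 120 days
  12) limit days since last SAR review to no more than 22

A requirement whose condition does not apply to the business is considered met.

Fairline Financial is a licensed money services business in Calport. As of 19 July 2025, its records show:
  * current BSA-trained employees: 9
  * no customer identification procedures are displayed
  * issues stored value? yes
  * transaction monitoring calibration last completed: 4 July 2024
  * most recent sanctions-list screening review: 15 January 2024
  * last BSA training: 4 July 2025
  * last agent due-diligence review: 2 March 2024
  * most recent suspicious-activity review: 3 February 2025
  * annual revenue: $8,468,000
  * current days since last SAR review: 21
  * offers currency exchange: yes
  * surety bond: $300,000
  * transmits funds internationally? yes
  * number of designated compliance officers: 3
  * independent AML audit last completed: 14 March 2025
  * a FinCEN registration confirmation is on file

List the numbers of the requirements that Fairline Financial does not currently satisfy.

1. transaction monitoring calibration 380 days ago vs limit 270 → not met
2. sanctions-list screening review 551 days ago vs limit 540 → not met
3. condition 'offers currency exchange' holds; designated compliance officers 3 ≥ 2 → met
4. surety bond $300,000 < $375,000 → not met
5. FinCEN registration confirmation present → met
6. BSA-trained employees 9 ≥ 5 → met
7. agent due-diligence review 504 days ago vs limit 540 → met
8. condition 'transmits funds internationally' holds; independent AML audit 127 days ago vs limit 180 → met
9. condition 'issues stored value' holds; customer identification procedures absent → not met
10. BSA training 15 days ago vs limit 30 → met
11. suspicious-activity review 166 days ago vs limit 120 → not met
12. days since last SAR review 21 ≤ 22 → met
Not met: 1, 2, 4, 9, 11

1, 2, 4, 9, 11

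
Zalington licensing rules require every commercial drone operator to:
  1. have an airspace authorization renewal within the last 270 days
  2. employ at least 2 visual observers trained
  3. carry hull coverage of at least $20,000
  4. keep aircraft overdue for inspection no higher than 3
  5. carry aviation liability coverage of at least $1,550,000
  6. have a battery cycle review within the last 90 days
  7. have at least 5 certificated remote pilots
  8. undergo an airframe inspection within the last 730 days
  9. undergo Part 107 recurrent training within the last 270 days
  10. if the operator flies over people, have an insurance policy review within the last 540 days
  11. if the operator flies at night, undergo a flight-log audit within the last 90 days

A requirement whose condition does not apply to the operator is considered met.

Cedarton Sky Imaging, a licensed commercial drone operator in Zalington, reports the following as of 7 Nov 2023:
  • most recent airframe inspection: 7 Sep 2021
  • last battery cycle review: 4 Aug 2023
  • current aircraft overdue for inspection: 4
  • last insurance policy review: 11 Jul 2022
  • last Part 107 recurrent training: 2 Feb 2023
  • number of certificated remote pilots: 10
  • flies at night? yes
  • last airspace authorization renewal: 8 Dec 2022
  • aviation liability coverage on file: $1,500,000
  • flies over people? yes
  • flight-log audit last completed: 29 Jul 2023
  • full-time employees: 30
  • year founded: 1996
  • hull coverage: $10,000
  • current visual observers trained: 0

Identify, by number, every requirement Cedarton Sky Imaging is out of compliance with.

1. airspace authorization renewal 334 days ago vs limit 270 → not met
2. visual observers trained 0 < 2 → not met
3. hull coverage $10,000 < $20,000 → not met
4. aircraft overdue for inspection 4 > 3 → not met
5. aviation liability coverage $1,500,000 < $1,550,000 → not met
6. battery cycle review 95 days ago vs limit 90 → not met
7. certificated remote pilots 10 ≥ 5 → met
8. airframe inspection 791 days ago vs limit 730 → not met
9. Part 107 recurrent training 278 days ago vs limit 270 → not met
10. condition 'flies over people' holds; insurance policy review 484 days ago vs limit 540 → met
11. condition 'flies at night' holds; flight-log audit 101 days ago vs limit 90 → not met
Not met: 1, 2, 3, 4, 5, 6, 8, 9, 11

1, 2, 3, 4, 5, 6, 8, 9, 11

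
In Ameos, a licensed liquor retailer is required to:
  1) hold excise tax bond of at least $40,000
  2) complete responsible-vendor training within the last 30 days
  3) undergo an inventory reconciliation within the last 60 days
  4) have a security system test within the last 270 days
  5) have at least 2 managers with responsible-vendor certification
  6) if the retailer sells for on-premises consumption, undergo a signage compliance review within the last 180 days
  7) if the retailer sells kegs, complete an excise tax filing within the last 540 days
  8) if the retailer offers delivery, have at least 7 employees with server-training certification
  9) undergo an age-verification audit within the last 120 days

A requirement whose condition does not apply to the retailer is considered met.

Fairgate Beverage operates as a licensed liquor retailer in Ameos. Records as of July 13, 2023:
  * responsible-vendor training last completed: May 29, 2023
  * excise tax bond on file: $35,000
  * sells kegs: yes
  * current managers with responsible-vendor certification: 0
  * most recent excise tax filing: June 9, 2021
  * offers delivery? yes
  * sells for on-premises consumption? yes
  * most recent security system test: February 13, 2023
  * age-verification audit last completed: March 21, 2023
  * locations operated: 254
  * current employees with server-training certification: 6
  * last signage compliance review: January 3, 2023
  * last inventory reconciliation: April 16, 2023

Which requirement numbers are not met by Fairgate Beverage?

1, 2, 3, 5, 6, 7, 8

1. excise tax bond $35,000 < $40,000 → not met
2. responsible-vendor training 45 days ago vs limit 30 → not met
3. inventory reconciliation 88 days ago vs limit 60 → not met
4. security system test 150 days ago vs limit 270 → met
5. managers with responsible-vendor certification 0 < 2 → not met
6. condition 'sells for on-premises consumption' holds; signage compliance review 191 days ago vs limit 180 → not met
7. condition 'sells kegs' holds; excise tax filing 764 days ago vs limit 540 → not met
8. condition 'offers delivery' holds; employees with server-training certification 6 < 7 → not met
9. age-verification audit 114 days ago vs limit 120 → met
Not met: 1, 2, 3, 5, 6, 7, 8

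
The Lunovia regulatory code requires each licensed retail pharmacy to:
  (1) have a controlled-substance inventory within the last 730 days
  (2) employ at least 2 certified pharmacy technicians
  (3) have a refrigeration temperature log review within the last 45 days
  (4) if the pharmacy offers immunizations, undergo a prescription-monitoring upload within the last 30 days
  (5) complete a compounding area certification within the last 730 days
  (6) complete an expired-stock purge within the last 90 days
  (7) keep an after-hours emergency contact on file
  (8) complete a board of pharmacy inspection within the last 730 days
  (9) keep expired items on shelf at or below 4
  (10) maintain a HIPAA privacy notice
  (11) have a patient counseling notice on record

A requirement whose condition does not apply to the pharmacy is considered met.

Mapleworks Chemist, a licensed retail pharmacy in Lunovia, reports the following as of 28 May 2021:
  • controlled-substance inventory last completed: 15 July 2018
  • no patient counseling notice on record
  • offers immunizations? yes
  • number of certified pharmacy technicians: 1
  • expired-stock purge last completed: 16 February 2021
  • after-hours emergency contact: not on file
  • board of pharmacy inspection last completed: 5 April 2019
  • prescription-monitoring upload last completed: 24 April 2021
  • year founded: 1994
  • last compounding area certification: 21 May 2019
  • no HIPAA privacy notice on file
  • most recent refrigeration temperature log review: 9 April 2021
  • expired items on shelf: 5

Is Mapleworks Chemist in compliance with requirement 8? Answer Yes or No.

No

8. board of pharmacy inspection 784 days ago vs limit 730 → not met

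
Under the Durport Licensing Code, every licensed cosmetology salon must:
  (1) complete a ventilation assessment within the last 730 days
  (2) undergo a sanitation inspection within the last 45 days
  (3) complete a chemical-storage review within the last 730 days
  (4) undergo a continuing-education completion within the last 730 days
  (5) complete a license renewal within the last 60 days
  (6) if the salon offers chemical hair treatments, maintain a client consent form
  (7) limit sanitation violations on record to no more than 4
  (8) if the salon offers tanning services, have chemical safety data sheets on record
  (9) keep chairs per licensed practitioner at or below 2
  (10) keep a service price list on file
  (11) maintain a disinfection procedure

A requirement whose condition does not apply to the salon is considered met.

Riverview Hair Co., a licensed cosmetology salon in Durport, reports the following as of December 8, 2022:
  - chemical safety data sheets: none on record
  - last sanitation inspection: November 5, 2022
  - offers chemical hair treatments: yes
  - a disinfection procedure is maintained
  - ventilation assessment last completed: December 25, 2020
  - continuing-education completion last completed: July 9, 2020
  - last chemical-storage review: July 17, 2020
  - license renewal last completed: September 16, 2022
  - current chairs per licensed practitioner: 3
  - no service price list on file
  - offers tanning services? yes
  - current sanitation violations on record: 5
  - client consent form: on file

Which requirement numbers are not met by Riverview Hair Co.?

3, 4, 5, 7, 8, 9, 10

1. ventilation assessment 713 days ago vs limit 730 → met
2. sanitation inspection 33 days ago vs limit 45 → met
3. chemical-storage review 874 days ago vs limit 730 → not met
4. continuing-education completion 882 days ago vs limit 730 → not met
5. license renewal 83 days ago vs limit 60 → not met
6. condition 'offers chemical hair treatments' holds; client consent form present → met
7. sanitation violations on record 5 > 4 → not met
8. condition 'offers tanning services' holds; chemical safety data sheets absent → not met
9. chairs per licensed practitioner 3 > 2 → not met
10. service price list absent → not met
11. disinfection procedure present → met
Not met: 3, 4, 5, 7, 8, 9, 10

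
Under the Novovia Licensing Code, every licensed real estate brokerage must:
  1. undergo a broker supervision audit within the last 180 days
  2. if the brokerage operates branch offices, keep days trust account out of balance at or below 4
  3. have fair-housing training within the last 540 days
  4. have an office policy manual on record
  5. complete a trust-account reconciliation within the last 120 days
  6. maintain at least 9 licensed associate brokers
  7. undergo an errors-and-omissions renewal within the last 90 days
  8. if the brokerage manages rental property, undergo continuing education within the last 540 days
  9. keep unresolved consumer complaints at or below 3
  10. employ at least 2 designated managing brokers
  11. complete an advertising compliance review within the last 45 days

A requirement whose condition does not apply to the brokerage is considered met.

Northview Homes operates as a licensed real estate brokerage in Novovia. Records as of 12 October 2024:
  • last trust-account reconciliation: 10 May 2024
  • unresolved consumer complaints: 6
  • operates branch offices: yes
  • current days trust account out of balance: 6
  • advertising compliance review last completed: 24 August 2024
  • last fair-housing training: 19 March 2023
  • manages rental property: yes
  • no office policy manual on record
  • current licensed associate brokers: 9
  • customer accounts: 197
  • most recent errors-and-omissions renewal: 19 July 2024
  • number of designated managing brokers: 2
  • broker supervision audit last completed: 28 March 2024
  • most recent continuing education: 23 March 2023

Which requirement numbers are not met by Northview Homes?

1. broker supervision audit 198 days ago vs limit 180 → not met
2. condition 'operates branch offices' holds; days trust account out of balance 6 > 4 → not met
3. fair-housing training 573 days ago vs limit 540 → not met
4. office policy manual absent → not met
5. trust-account reconciliation 155 days ago vs limit 120 → not met
6. licensed associate brokers 9 ≥ 9 → met
7. errors-and-omissions renewal 85 days ago vs limit 90 → met
8. condition 'manages rental property' holds; continuing education 569 days ago vs limit 540 → not met
9. unresolved consumer complaints 6 > 3 → not met
10. designated managing brokers 2 ≥ 2 → met
11. advertising compliance review 49 days ago vs limit 45 → not met
Not met: 1, 2, 3, 4, 5, 8, 9, 11

1, 2, 3, 4, 5, 8, 9, 11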